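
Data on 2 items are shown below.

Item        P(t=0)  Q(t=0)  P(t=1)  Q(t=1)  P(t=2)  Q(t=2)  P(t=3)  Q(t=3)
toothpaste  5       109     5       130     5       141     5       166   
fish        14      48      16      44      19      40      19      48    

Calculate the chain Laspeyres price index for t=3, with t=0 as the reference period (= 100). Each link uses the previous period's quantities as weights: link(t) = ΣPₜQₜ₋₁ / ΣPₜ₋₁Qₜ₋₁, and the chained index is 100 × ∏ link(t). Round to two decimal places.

Link t=0→t=1:
ΣP(t=1)Q(t=0) = 5×109 + 16×48 = 545 + 768 = 1313
ΣP(t=0)Q(t=0) = 5×109 + 14×48 = 545 + 672 = 1217
link = 1313/1217 = 1.078882
Link t=1→t=2:
ΣP(t=2)Q(t=1) = 5×130 + 19×44 = 650 + 836 = 1486
ΣP(t=1)Q(t=1) = 5×130 + 16×44 = 650 + 704 = 1354
link = 1486/1354 = 1.097489
Link t=2→t=3:
ΣP(t=3)Q(t=2) = 5×141 + 19×40 = 705 + 760 = 1465
ΣP(t=2)Q(t=2) = 5×141 + 19×40 = 705 + 760 = 1465
link = 1465/1465 = 1.000000
Chained index = 100 × 1.078882 × 1.097489 × 1.000000 = 118.4062

118.41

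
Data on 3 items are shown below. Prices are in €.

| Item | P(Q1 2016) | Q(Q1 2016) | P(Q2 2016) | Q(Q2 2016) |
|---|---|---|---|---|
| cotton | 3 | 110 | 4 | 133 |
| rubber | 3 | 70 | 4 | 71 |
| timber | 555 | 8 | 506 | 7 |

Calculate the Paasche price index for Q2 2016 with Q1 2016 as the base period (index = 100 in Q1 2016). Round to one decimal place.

Paasche price index uses current-period quantities as weights.
ΣP(Q2 2016)·Q(Q2 2016) = 4×133 + 4×71 + 506×7 = 532 + 284 + 3542 = 4358
ΣP(Q1 2016)·Q(Q2 2016) = 3×133 + 3×71 + 555×7 = 399 + 213 + 3885 = 4497
Index = 4358 / 4497 × 100 = 96.9091

96.9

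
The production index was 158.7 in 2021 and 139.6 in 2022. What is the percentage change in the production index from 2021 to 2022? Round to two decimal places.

-12.04%

Change = (139.6 − 158.7) / 158.7 × 100
       = -19.1 / 158.7 × 100 = -12.0353%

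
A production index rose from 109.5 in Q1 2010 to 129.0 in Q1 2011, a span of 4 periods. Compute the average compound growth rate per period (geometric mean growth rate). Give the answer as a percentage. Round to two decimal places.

4.18%

Growth factor = (129.0/109.5)^(1/4) = (1.178082)^(1/4) = 1.041823
Growth rate = 1.041823 − 1 = 0.041823 = 4.1823%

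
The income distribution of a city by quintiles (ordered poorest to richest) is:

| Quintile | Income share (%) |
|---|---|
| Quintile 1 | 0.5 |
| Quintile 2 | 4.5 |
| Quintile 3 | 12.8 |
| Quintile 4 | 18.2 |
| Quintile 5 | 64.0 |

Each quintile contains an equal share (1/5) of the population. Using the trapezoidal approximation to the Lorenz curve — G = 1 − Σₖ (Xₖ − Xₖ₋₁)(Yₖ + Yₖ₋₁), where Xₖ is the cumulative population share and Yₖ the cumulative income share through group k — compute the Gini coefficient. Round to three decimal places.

Cumulative income shares Yₖ: 0.0050, 0.0500, 0.1780, 0.3600, 1.0000
Σ (Xₖ−Xₖ₋₁)(Yₖ+Yₖ₋₁) = (1/5)(0.0050+0.0000) + (1/5)(0.0500+0.0050) + (1/5)(0.1780+0.0500) + (1/5)(0.3600+0.1780) + (1/5)(1.0000+0.3600)
  = 0.0010 + 0.0110 + 0.0456 + 0.1076 + 0.2720 = 0.4372
G = 1 − 0.4372 = 0.5628

0.563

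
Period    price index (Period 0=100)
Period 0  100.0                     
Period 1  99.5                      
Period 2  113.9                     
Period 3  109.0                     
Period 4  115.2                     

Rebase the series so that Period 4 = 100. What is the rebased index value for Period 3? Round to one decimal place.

Rebased(Period 3) = 109.0 / 115.2 × 100 = 94.6181

94.6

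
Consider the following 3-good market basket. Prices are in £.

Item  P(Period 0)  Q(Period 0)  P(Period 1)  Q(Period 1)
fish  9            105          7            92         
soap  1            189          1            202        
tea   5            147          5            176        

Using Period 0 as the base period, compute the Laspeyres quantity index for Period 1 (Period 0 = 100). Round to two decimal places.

102.19

Laspeyres quantity index uses base-period prices as weights.
ΣP(Period 0)·Q(Period 1) = 9×92 + 1×202 + 5×176 = 828 + 202 + 880 = 1910
ΣP(Period 0)·Q(Period 0) = 9×105 + 1×189 + 5×147 = 945 + 189 + 735 = 1869
Index = 1910 / 1869 × 100 = 102.1937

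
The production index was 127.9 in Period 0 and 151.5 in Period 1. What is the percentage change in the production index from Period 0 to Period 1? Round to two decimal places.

18.45%

Change = (151.5 − 127.9) / 127.9 × 100
       = 23.6 / 127.9 × 100 = 18.4519%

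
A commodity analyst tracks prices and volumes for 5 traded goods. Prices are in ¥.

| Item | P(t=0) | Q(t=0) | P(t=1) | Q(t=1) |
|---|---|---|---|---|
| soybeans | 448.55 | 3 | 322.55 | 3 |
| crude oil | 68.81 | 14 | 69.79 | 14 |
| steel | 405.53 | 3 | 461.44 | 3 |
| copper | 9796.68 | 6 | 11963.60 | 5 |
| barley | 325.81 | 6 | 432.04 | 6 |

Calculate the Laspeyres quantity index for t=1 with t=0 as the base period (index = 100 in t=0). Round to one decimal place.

Laspeyres quantity index uses base-period prices as weights.
ΣP(t=0)·Q(t=1) = 448.55×3 + 68.81×14 + 405.53×3 + 9796.68×5 + 325.81×6 = 1345.65 + 963.34 + 1216.59 + 48983.4 + 1954.86 = 54463.84
ΣP(t=0)·Q(t=0) = 448.55×3 + 68.81×14 + 405.53×3 + 9796.68×6 + 325.81×6 = 1345.65 + 963.34 + 1216.59 + 58780.08 + 1954.86 = 64260.52
Index = 54463.84 / 64260.52 × 100 = 84.7547

84.8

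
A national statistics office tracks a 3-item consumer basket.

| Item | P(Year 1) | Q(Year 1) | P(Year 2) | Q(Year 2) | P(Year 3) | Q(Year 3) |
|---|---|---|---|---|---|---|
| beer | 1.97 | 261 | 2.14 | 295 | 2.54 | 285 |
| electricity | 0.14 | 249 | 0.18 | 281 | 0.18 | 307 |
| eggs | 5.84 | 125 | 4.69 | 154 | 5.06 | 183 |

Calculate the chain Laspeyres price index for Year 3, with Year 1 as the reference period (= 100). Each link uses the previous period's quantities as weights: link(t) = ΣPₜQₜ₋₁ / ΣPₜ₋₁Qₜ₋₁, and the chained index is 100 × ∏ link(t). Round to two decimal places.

Link Year 1→Year 2:
ΣP(Year 2)Q(Year 1) = 2.14×261 + 0.18×249 + 4.69×125 = 558.54 + 44.82 + 586.25 = 1189.61
ΣP(Year 1)Q(Year 1) = 1.97×261 + 0.14×249 + 5.84×125 = 514.17 + 34.86 + 730 = 1279.03
link = 1189.61/1279.03 = 0.930088
Link Year 2→Year 3:
ΣP(Year 3)Q(Year 2) = 2.54×295 + 0.18×281 + 5.06×154 = 749.3 + 50.58 + 779.24 = 1579.12
ΣP(Year 2)Q(Year 2) = 2.14×295 + 0.18×281 + 4.69×154 = 631.3 + 50.58 + 722.26 = 1404.14
link = 1579.12/1404.14 = 1.124617
Chained index = 100 × 0.930088 × 1.124617 = 104.5993

104.60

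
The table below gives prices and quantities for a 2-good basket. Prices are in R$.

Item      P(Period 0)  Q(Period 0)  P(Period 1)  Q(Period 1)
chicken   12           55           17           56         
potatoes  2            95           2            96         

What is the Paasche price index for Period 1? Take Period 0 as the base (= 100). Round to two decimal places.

Paasche price index uses current-period quantities as weights.
ΣP(Period 1)·Q(Period 1) = 17×56 + 2×96 = 952 + 192 = 1144
ΣP(Period 0)·Q(Period 1) = 12×56 + 2×96 = 672 + 192 = 864
Index = 1144 / 864 × 100 = 132.4074

132.41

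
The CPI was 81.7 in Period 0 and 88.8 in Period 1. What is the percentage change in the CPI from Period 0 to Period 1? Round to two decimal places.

8.69%

Change = (88.8 − 81.7) / 81.7 × 100
       = 7.1 / 81.7 × 100 = 8.6903%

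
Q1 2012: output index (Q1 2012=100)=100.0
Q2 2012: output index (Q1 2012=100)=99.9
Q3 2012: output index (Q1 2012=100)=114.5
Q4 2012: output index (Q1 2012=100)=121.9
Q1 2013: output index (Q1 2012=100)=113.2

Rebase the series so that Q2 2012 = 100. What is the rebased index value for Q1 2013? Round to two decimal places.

Rebased(Q1 2013) = 113.2 / 99.9 × 100 = 113.3133

113.31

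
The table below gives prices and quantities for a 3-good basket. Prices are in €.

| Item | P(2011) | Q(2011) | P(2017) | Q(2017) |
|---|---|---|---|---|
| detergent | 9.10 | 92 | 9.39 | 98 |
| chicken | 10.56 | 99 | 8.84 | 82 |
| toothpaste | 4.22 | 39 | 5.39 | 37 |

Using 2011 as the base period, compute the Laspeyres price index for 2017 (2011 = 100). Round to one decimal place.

Laspeyres price index uses base-period quantities as weights.
ΣP(2017)·Q(2011) = 9.39×92 + 8.84×99 + 5.39×39 = 863.88 + 875.16 + 210.21 = 1949.25
ΣP(2011)·Q(2011) = 9.10×92 + 10.56×99 + 4.22×39 = 837.2 + 1045.44 + 164.58 = 2047.22
Index = 1949.25 / 2047.22 × 100 = 95.2145

95.2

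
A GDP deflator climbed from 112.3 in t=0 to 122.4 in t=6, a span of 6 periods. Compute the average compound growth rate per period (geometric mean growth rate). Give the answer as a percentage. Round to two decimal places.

1.45%

Growth factor = (122.4/112.3)^(1/6) = (1.089938)^(1/6) = 1.014457
Growth rate = 1.014457 − 1 = 0.014457 = 1.4457%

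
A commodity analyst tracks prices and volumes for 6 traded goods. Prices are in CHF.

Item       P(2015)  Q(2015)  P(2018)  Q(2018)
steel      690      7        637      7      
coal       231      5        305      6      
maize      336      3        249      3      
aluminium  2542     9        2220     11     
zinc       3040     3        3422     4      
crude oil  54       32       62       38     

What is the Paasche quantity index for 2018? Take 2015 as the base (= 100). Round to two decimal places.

121.92

Paasche quantity index uses current-period prices as weights.
ΣP(2018)·Q(2018) = 637×7 + 305×6 + 249×3 + 2220×11 + 3422×4 + 62×38 = 4459 + 1830 + 747 + 24420 + 13688 + 2356 = 47500
ΣP(2018)·Q(2015) = 637×7 + 305×5 + 249×3 + 2220×9 + 3422×3 + 62×32 = 4459 + 1525 + 747 + 19980 + 10266 + 1984 = 38961
Index = 47500 / 38961 × 100 = 121.9168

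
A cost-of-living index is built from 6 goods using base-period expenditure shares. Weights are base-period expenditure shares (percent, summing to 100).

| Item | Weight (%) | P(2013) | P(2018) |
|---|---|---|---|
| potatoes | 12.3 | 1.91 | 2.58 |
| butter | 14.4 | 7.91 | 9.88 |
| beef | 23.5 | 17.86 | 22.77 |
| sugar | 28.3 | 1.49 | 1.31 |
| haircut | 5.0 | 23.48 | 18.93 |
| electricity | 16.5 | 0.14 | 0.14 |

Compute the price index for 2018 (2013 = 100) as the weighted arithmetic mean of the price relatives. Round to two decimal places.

109.97

potatoes: 12.3 × (2.58/1.91) = 12.3 × 1.350785 = 16.6147
butter: 14.4 × (9.88/7.91) = 14.4 × 1.249052 = 17.9863
beef: 23.5 × (22.77/17.86) = 23.5 × 1.274916 = 29.9605
sugar: 28.3 × (1.31/1.49) = 28.3 × 0.879195 = 24.8812
haircut: 5.0 × (18.93/23.48) = 5.0 × 0.806218 = 4.0311
electricity: 16.5 × (0.14/0.14) = 16.5 × 1.000000 = 16.5000
Index = Σ wᵢ·(p₁ᵢ/p₀ᵢ) = 16.6147 + 17.9863 + 29.9605 + 24.8812 + 4.0311 + 16.5000 = 109.9738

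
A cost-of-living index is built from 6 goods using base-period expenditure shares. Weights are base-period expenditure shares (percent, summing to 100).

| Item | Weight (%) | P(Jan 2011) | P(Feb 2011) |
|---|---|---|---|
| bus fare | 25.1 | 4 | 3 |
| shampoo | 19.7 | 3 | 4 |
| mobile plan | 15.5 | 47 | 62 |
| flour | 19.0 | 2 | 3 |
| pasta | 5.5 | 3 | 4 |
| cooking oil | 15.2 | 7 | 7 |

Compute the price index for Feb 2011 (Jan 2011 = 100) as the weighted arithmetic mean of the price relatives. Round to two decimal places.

116.57

bus fare: 25.1 × (3/4) = 25.1 × 0.750000 = 18.8250
shampoo: 19.7 × (4/3) = 19.7 × 1.333333 = 26.2667
mobile plan: 15.5 × (62/47) = 15.5 × 1.319149 = 20.4468
flour: 19.0 × (3/2) = 19.0 × 1.500000 = 28.5000
pasta: 5.5 × (4/3) = 5.5 × 1.333333 = 7.3333
cooking oil: 15.2 × (7/7) = 15.2 × 1.000000 = 15.2000
Index = Σ wᵢ·(p₁ᵢ/p₀ᵢ) = 18.8250 + 26.2667 + 20.4468 + 28.5000 + 7.3333 + 15.2000 = 116.5718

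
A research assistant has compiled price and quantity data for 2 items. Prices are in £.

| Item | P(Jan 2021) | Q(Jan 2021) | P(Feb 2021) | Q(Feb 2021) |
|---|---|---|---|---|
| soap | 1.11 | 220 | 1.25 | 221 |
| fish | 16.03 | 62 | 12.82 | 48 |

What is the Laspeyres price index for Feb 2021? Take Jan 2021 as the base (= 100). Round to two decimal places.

86.41

Laspeyres price index uses base-period quantities as weights.
ΣP(Feb 2021)·Q(Jan 2021) = 1.25×220 + 12.82×62 = 275 + 794.84 = 1069.84
ΣP(Jan 2021)·Q(Jan 2021) = 1.11×220 + 16.03×62 = 244.2 + 993.86 = 1238.06
Index = 1069.84 / 1238.06 × 100 = 86.4126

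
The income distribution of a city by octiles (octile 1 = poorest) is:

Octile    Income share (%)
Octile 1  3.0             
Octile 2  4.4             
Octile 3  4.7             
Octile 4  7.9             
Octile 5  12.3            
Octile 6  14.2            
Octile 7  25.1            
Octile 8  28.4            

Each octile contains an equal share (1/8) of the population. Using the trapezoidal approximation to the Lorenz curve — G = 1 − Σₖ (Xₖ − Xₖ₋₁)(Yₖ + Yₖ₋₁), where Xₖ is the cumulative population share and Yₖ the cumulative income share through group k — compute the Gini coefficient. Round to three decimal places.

0.393

Cumulative income shares Yₖ: 0.0300, 0.0740, 0.1210, 0.2000, 0.3230, 0.4650, 0.7160, 1.0000
Σ (Xₖ−Xₖ₋₁)(Yₖ+Yₖ₋₁) = (1/8)(0.0300+0.0000) + (1/8)(0.0740+0.0300) + (1/8)(0.1210+0.0740) + (1/8)(0.2000+0.1210) + (1/8)(0.3230+0.2000) + (1/8)(0.4650+0.3230) + (1/8)(0.7160+0.4650) + (1/8)(1.0000+0.7160)
  = 0.0037 + 0.0130 + 0.0244 + 0.0401 + 0.0654 + 0.0985 + 0.1476 + 0.2145 = 0.6073
G = 1 − 0.6073 = 0.3927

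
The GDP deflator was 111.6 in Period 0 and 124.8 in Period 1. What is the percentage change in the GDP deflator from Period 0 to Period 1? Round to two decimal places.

11.83%

Change = (124.8 − 111.6) / 111.6 × 100
       = 13.2 / 111.6 × 100 = 11.8280%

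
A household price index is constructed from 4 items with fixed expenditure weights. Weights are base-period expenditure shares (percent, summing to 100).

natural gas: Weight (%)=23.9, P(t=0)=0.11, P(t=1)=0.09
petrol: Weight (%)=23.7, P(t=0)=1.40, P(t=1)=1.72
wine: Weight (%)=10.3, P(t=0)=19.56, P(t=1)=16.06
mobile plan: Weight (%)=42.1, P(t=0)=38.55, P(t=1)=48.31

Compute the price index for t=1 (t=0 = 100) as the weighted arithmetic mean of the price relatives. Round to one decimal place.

109.9

natural gas: 23.9 × (0.09/0.11) = 23.9 × 0.818182 = 19.5545
petrol: 23.7 × (1.72/1.40) = 23.7 × 1.228571 = 29.1171
wine: 10.3 × (16.06/19.56) = 10.3 × 0.821063 = 8.4570
mobile plan: 42.1 × (48.31/38.55) = 42.1 × 1.253178 = 52.7588
Index = Σ wᵢ·(p₁ᵢ/p₀ᵢ) = 19.5545 + 29.1171 + 8.4570 + 52.7588 = 109.8874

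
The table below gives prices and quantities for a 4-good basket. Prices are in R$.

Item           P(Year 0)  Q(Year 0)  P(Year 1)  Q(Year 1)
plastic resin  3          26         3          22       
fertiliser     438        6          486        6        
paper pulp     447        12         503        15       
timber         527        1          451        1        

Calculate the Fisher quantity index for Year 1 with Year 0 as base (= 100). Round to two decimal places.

115.62

Laspeyres component (base-period weights):
ΣP(Year 0)Q(Year 1) = 3×22 + 438×6 + 447×15 + 527×1 = 66 + 2628 + 6705 + 527 = 9926
ΣP(Year 0)Q(Year 0) = 3×26 + 438×6 + 447×12 + 527×1 = 78 + 2628 + 5364 + 527 = 8597
L = 9926 / 8597 × 100 = 115.4589
Paasche component (current-period weights):
ΣP(Year 1)Q(Year 1) = 3×22 + 486×6 + 503×15 + 451×1 = 66 + 2916 + 7545 + 451 = 10978
ΣP(Year 1)Q(Year 0) = 3×26 + 486×6 + 503×12 + 451×1 = 78 + 2916 + 6036 + 451 = 9481
P = 10978 / 9481 × 100 = 115.7895
Fisher = √(L × P) = √(115.4589 × 115.7895) = 115.6241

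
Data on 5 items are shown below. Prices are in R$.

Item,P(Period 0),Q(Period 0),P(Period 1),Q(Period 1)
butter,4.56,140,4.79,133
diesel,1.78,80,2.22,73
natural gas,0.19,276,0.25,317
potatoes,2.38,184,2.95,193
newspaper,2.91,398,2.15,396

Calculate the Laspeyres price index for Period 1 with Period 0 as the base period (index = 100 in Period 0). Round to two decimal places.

Laspeyres price index uses base-period quantities as weights.
ΣP(Period 1)·Q(Period 0) = 4.79×140 + 2.22×80 + 0.25×276 + 2.95×184 + 2.15×398 = 670.6 + 177.6 + 69 + 542.8 + 855.7 = 2315.7
ΣP(Period 0)·Q(Period 0) = 4.56×140 + 1.78×80 + 0.19×276 + 2.38×184 + 2.91×398 = 638.4 + 142.4 + 52.44 + 437.92 + 1158.18 = 2429.34
Index = 2315.7 / 2429.34 × 100 = 95.3222

95.32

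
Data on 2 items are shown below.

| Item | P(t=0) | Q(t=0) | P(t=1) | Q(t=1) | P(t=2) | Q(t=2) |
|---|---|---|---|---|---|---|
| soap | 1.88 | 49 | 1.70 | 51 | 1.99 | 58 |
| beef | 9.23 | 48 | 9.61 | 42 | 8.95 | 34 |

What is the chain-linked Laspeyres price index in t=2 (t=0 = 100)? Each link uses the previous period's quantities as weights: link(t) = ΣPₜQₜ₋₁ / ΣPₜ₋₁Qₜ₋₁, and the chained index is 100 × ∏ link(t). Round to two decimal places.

99.08

Link t=0→t=1:
ΣP(t=1)Q(t=0) = 1.70×49 + 9.61×48 = 83.3 + 461.28 = 544.58
ΣP(t=0)Q(t=0) = 1.88×49 + 9.23×48 = 92.12 + 443.04 = 535.16
link = 544.58/535.16 = 1.017602
Link t=1→t=2:
ΣP(t=2)Q(t=1) = 1.99×51 + 8.95×42 = 101.49 + 375.9 = 477.39
ΣP(t=1)Q(t=1) = 1.70×51 + 9.61×42 = 86.7 + 403.62 = 490.32
link = 477.39/490.32 = 0.973629
Chained index = 100 × 1.017602 × 0.973629 = 99.0767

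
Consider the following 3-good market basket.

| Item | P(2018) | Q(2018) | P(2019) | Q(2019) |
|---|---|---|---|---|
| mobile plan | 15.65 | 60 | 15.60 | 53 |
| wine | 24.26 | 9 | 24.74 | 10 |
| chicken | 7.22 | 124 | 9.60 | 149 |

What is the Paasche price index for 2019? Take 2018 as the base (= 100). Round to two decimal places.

Paasche price index uses current-period quantities as weights.
ΣP(2019)·Q(2019) = 15.60×53 + 24.74×10 + 9.60×149 = 826.8 + 247.4 + 1430.4 = 2504.6
ΣP(2018)·Q(2019) = 15.65×53 + 24.26×10 + 7.22×149 = 829.45 + 242.6 + 1075.78 = 2147.83
Index = 2504.6 / 2147.83 × 100 = 116.6107

116.61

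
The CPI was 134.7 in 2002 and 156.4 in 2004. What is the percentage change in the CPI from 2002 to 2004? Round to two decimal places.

Change = (156.4 − 134.7) / 134.7 × 100
       = 21.7 / 134.7 × 100 = 16.1099%

16.11%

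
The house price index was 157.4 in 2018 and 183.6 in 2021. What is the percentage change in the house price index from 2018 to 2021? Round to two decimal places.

Change = (183.6 − 157.4) / 157.4 × 100
       = 26.2 / 157.4 × 100 = 16.6455%

16.65%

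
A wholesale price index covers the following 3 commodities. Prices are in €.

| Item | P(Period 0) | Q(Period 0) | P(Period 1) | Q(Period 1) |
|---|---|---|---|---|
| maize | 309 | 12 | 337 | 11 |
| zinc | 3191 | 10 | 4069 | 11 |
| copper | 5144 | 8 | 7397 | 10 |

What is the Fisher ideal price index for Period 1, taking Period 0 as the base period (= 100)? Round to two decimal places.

135.74

Laspeyres component (base-period weights):
ΣP(Period 1)Q(Period 0) = 337×12 + 4069×10 + 7397×8 = 4044 + 40690 + 59176 = 103910
ΣP(Period 0)Q(Period 0) = 309×12 + 3191×10 + 5144×8 = 3708 + 31910 + 41152 = 76770
L = 103910 / 76770 × 100 = 135.3524
Paasche component (current-period weights):
ΣP(Period 1)Q(Period 1) = 337×11 + 4069×11 + 7397×10 = 3707 + 44759 + 73970 = 122436
ΣP(Period 0)Q(Period 1) = 309×11 + 3191×11 + 5144×10 = 3399 + 35101 + 51440 = 89940
P = 122436 / 89940 × 100 = 136.1308
Fisher = √(L × P) = √(135.3524 × 136.1308) = 135.7410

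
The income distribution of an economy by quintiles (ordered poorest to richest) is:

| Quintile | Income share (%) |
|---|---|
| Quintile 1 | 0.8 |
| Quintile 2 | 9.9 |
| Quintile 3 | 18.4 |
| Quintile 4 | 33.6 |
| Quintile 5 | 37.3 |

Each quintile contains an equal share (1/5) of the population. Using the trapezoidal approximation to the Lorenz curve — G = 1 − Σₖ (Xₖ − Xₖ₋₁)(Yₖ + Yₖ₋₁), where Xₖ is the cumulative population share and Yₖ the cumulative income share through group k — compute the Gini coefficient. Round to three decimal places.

0.387

Cumulative income shares Yₖ: 0.0080, 0.1070, 0.2910, 0.6270, 1.0000
Σ (Xₖ−Xₖ₋₁)(Yₖ+Yₖ₋₁) = (1/5)(0.0080+0.0000) + (1/5)(0.1070+0.0080) + (1/5)(0.2910+0.1070) + (1/5)(0.6270+0.2910) + (1/5)(1.0000+0.6270)
  = 0.0016 + 0.0230 + 0.0796 + 0.1836 + 0.3254 = 0.6132
G = 1 − 0.6132 = 0.3868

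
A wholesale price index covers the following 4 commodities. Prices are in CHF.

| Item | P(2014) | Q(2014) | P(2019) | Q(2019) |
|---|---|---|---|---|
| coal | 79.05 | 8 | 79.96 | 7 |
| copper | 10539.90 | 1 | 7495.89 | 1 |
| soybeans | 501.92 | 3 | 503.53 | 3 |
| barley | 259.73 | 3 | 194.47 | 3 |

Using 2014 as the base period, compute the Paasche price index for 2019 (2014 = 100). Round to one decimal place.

75.9

Paasche price index uses current-period quantities as weights.
ΣP(2019)·Q(2019) = 79.96×7 + 7495.89×1 + 503.53×3 + 194.47×3 = 559.72 + 7495.89 + 1510.59 + 583.41 = 10149.61
ΣP(2014)·Q(2019) = 79.05×7 + 10539.90×1 + 501.92×3 + 259.73×3 = 553.35 + 10539.9 + 1505.76 + 779.19 = 13378.2
Index = 10149.61 / 13378.2 × 100 = 75.8668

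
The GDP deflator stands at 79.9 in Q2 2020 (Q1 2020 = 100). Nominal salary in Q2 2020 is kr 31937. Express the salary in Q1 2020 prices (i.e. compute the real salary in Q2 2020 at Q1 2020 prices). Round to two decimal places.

39971.21

Real = Nominal ÷ (Index/100) = 31937 ÷ (79.9/100)
     = 31937 ÷ 0.799 = 39971.2140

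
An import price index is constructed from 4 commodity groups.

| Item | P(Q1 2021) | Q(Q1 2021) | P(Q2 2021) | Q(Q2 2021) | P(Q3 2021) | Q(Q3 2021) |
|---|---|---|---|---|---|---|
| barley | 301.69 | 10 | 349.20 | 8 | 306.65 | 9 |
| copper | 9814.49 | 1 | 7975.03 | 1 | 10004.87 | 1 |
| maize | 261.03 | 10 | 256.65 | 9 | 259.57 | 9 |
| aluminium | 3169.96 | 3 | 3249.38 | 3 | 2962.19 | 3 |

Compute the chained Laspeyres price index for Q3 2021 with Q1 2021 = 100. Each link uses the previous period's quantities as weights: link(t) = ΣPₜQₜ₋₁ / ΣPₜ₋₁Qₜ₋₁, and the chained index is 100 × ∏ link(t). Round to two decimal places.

98.88

Link Q1 2021→Q2 2021:
ΣP(Q2 2021)Q(Q1 2021) = 349.20×10 + 7975.03×1 + 256.65×10 + 3249.38×3 = 3492 + 7975.03 + 2566.5 + 9748.14 = 23781.67
ΣP(Q1 2021)Q(Q1 2021) = 301.69×10 + 9814.49×1 + 261.03×10 + 3169.96×3 = 3016.9 + 9814.49 + 2610.3 + 9509.88 = 24951.57
link = 23781.67/24951.57 = 0.953113
Link Q2 2021→Q3 2021:
ΣP(Q3 2021)Q(Q2 2021) = 306.65×8 + 10004.87×1 + 259.57×9 + 2962.19×3 = 2453.2 + 10004.87 + 2336.13 + 8886.57 = 23680.77
ΣP(Q2 2021)Q(Q2 2021) = 349.20×8 + 7975.03×1 + 256.65×9 + 3249.38×3 = 2793.6 + 7975.03 + 2309.85 + 9748.14 = 22826.62
link = 23680.77/22826.62 = 1.037419
Chained index = 100 × 0.953113 × 1.037419 = 98.8778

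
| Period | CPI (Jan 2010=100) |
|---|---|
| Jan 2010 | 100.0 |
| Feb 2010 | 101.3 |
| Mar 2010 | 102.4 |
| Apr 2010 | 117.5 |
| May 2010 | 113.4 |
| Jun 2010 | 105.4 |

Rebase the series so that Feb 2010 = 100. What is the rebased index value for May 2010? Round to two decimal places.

Rebased(May 2010) = 113.4 / 101.3 × 100 = 111.9447

111.94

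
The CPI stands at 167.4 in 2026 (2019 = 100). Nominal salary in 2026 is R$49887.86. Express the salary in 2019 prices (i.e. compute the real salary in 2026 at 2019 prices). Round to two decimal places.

Real = Nominal ÷ (Index/100) = 49887.86 ÷ (167.4/100)
     = 49887.86 ÷ 1.674 = 29801.5890

29801.59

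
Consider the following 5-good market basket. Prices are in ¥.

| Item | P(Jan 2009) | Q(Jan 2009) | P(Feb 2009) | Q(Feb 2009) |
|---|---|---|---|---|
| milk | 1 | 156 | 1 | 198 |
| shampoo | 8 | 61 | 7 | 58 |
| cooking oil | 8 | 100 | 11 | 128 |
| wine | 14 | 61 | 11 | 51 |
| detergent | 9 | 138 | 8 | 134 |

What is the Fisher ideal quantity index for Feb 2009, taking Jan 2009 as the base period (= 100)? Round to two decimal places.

103.62

Laspeyres component (base-period weights):
ΣP(Jan 2009)Q(Feb 2009) = 1×198 + 8×58 + 8×128 + 14×51 + 9×134 = 198 + 464 + 1024 + 714 + 1206 = 3606
ΣP(Jan 2009)Q(Jan 2009) = 1×156 + 8×61 + 8×100 + 14×61 + 9×138 = 156 + 488 + 800 + 854 + 1242 = 3540
L = 3606 / 3540 × 100 = 101.8644
Paasche component (current-period weights):
ΣP(Feb 2009)Q(Feb 2009) = 1×198 + 7×58 + 11×128 + 11×51 + 8×134 = 198 + 406 + 1408 + 561 + 1072 = 3645
ΣP(Feb 2009)Q(Jan 2009) = 1×156 + 7×61 + 11×100 + 11×61 + 8×138 = 156 + 427 + 1100 + 671 + 1104 = 3458
P = 3645 / 3458 × 100 = 105.4078
Fisher = √(L × P) = √(101.8644 × 105.4078) = 103.6209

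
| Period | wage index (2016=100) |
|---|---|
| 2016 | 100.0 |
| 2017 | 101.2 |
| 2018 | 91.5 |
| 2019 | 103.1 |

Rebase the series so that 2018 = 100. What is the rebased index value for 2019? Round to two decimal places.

Rebased(2019) = 103.1 / 91.5 × 100 = 112.6776

112.68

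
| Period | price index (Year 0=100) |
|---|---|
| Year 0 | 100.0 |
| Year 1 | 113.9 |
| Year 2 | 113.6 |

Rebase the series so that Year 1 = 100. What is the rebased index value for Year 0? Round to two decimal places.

Rebased(Year 0) = 100.0 / 113.9 × 100 = 87.7963

87.80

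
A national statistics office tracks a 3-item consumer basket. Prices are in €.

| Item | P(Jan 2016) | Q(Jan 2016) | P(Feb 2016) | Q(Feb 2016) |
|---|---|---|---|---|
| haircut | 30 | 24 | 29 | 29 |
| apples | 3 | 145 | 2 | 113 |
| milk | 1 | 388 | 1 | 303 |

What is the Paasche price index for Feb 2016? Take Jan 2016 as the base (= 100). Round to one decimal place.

Paasche price index uses current-period quantities as weights.
ΣP(Feb 2016)·Q(Feb 2016) = 29×29 + 2×113 + 1×303 = 841 + 226 + 303 = 1370
ΣP(Jan 2016)·Q(Feb 2016) = 30×29 + 3×113 + 1×303 = 870 + 339 + 303 = 1512
Index = 1370 / 1512 × 100 = 90.6085

90.6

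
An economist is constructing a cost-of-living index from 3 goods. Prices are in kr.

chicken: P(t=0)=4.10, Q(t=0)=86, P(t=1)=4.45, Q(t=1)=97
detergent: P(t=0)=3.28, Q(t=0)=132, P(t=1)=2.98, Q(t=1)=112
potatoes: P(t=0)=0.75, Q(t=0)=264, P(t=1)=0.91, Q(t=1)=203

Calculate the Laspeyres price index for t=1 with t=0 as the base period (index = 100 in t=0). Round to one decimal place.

Laspeyres price index uses base-period quantities as weights.
ΣP(t=1)·Q(t=0) = 4.45×86 + 2.98×132 + 0.91×264 = 382.7 + 393.36 + 240.24 = 1016.3
ΣP(t=0)·Q(t=0) = 4.10×86 + 3.28×132 + 0.75×264 = 352.6 + 432.96 + 198 = 983.56
Index = 1016.3 / 983.56 × 100 = 103.3287

103.3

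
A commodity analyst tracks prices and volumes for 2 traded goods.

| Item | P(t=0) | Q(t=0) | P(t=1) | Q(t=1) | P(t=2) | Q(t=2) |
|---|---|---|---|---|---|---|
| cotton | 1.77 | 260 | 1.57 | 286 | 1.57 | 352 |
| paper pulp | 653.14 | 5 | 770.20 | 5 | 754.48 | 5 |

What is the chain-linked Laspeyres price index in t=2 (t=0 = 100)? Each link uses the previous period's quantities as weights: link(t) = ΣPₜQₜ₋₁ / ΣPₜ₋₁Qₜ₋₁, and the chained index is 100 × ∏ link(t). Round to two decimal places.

112.22

Link t=0→t=1:
ΣP(t=1)Q(t=0) = 1.57×260 + 770.20×5 = 408.2 + 3851 = 4259.2
ΣP(t=0)Q(t=0) = 1.77×260 + 653.14×5 = 460.2 + 3265.7 = 3725.9
link = 4259.2/3725.9 = 1.143133
Link t=1→t=2:
ΣP(t=2)Q(t=1) = 1.57×286 + 754.48×5 = 449.02 + 3772.4 = 4221.42
ΣP(t=1)Q(t=1) = 1.57×286 + 770.20×5 = 449.02 + 3851 = 4300.02
link = 4221.42/4300.02 = 0.981721
Chained index = 100 × 1.143133 × 0.981721 = 112.2238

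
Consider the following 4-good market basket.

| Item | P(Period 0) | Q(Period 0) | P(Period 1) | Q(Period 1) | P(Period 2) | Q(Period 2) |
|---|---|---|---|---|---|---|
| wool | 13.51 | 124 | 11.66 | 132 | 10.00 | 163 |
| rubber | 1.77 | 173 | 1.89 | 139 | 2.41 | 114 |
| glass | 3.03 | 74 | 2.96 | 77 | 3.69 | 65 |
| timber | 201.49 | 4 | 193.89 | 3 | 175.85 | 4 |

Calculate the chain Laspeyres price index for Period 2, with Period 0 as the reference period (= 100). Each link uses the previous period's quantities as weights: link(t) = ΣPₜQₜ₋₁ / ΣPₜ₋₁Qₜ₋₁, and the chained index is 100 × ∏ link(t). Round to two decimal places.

Link Period 0→Period 1:
ΣP(Period 1)Q(Period 0) = 11.66×124 + 1.89×173 + 2.96×74 + 193.89×4 = 1445.84 + 326.97 + 219.04 + 775.56 = 2767.41
ΣP(Period 0)Q(Period 0) = 13.51×124 + 1.77×173 + 3.03×74 + 201.49×4 = 1675.24 + 306.21 + 224.22 + 805.96 = 3011.63
link = 2767.41/3011.63 = 0.918908
Link Period 1→Period 2:
ΣP(Period 2)Q(Period 1) = 10.00×132 + 2.41×139 + 3.69×77 + 175.85×3 = 1320 + 334.99 + 284.13 + 527.55 = 2466.67
ΣP(Period 1)Q(Period 1) = 11.66×132 + 1.89×139 + 2.96×77 + 193.89×3 = 1539.12 + 262.71 + 227.92 + 581.67 = 2611.42
link = 2466.67/2611.42 = 0.944570
Chained index = 100 × 0.918908 × 0.944570 = 86.7973

86.80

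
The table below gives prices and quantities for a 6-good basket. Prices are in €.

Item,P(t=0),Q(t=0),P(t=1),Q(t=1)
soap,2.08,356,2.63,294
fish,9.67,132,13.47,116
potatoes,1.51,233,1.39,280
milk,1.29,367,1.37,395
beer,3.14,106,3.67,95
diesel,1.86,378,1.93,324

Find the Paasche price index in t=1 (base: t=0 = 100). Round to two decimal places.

118.88

Paasche price index uses current-period quantities as weights.
ΣP(t=1)·Q(t=1) = 2.63×294 + 13.47×116 + 1.39×280 + 1.37×395 + 3.67×95 + 1.93×324 = 773.22 + 1562.52 + 389.2 + 541.15 + 348.65 + 625.32 = 4240.06
ΣP(t=0)·Q(t=1) = 2.08×294 + 9.67×116 + 1.51×280 + 1.29×395 + 3.14×95 + 1.86×324 = 611.52 + 1121.72 + 422.8 + 509.55 + 298.3 + 602.64 = 3566.53
Index = 4240.06 / 3566.53 × 100 = 118.8847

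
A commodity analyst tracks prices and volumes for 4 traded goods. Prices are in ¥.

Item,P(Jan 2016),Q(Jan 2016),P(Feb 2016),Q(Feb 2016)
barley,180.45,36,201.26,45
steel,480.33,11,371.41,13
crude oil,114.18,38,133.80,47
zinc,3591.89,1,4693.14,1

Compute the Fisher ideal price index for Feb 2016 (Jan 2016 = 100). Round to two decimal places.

Laspeyres component (base-period weights):
ΣP(Feb 2016)Q(Jan 2016) = 201.26×36 + 371.41×11 + 133.80×38 + 4693.14×1 = 7245.36 + 4085.51 + 5084.4 + 4693.14 = 21108.41
ΣP(Jan 2016)Q(Jan 2016) = 180.45×36 + 480.33×11 + 114.18×38 + 3591.89×1 = 6496.2 + 5283.63 + 4338.84 + 3591.89 = 19710.56
L = 21108.41 / 19710.56 × 100 = 107.0919
Paasche component (current-period weights):
ΣP(Feb 2016)Q(Feb 2016) = 201.26×45 + 371.41×13 + 133.80×47 + 4693.14×1 = 9056.7 + 4828.33 + 6288.6 + 4693.14 = 24866.77
ΣP(Jan 2016)Q(Feb 2016) = 180.45×45 + 480.33×13 + 114.18×47 + 3591.89×1 = 8120.25 + 6244.29 + 5366.46 + 3591.89 = 23322.89
P = 24866.77 / 23322.89 × 100 = 106.6196
Fisher = √(L × P) = √(107.0919 × 106.6196) = 106.8555

106.86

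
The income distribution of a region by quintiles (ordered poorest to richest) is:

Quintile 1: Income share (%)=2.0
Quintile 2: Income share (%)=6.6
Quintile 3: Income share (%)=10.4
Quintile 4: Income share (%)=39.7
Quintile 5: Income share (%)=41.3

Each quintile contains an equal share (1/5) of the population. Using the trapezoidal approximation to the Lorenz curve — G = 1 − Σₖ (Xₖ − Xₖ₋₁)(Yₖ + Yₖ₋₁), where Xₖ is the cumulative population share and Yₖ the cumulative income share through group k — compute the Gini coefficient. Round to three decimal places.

0.447

Cumulative income shares Yₖ: 0.0200, 0.0860, 0.1900, 0.5870, 1.0000
Σ (Xₖ−Xₖ₋₁)(Yₖ+Yₖ₋₁) = (1/5)(0.0200+0.0000) + (1/5)(0.0860+0.0200) + (1/5)(0.1900+0.0860) + (1/5)(0.5870+0.1900) + (1/5)(1.0000+0.5870)
  = 0.0040 + 0.0212 + 0.0552 + 0.1554 + 0.3174 = 0.5532
G = 1 − 0.5532 = 0.4468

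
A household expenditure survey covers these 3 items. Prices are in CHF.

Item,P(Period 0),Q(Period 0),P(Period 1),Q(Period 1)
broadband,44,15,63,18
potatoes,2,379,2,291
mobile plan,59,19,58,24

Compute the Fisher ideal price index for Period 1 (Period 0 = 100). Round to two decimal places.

Laspeyres component (base-period weights):
ΣP(Period 1)Q(Period 0) = 63×15 + 2×379 + 58×19 = 945 + 758 + 1102 = 2805
ΣP(Period 0)Q(Period 0) = 44×15 + 2×379 + 59×19 = 660 + 758 + 1121 = 2539
L = 2805 / 2539 × 100 = 110.4766
Paasche component (current-period weights):
ΣP(Period 1)Q(Period 1) = 63×18 + 2×291 + 58×24 = 1134 + 582 + 1392 = 3108
ΣP(Period 0)Q(Period 1) = 44×18 + 2×291 + 59×24 = 792 + 582 + 1416 = 2790
P = 3108 / 2790 × 100 = 111.3978
Fisher = √(L × P) = √(110.4766 × 111.3978) = 110.9363

110.94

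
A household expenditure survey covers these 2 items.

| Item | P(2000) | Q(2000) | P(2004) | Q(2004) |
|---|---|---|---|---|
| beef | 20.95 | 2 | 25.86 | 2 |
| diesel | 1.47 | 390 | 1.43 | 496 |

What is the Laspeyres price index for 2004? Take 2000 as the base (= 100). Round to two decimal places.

99.06

Laspeyres price index uses base-period quantities as weights.
ΣP(2004)·Q(2000) = 25.86×2 + 1.43×390 = 51.72 + 557.7 = 609.42
ΣP(2000)·Q(2000) = 20.95×2 + 1.47×390 = 41.9 + 573.3 = 615.2
Index = 609.42 / 615.2 × 100 = 99.0605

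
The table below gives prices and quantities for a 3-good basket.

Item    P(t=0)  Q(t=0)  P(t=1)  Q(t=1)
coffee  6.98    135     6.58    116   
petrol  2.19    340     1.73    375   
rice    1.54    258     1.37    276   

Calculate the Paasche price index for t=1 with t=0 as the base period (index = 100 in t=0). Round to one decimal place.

87.1

Paasche price index uses current-period quantities as weights.
ΣP(t=1)·Q(t=1) = 6.58×116 + 1.73×375 + 1.37×276 = 763.28 + 648.75 + 378.12 = 1790.15
ΣP(t=0)·Q(t=1) = 6.98×116 + 2.19×375 + 1.54×276 = 809.68 + 821.25 + 425.04 = 2055.97
Index = 1790.15 / 2055.97 × 100 = 87.0708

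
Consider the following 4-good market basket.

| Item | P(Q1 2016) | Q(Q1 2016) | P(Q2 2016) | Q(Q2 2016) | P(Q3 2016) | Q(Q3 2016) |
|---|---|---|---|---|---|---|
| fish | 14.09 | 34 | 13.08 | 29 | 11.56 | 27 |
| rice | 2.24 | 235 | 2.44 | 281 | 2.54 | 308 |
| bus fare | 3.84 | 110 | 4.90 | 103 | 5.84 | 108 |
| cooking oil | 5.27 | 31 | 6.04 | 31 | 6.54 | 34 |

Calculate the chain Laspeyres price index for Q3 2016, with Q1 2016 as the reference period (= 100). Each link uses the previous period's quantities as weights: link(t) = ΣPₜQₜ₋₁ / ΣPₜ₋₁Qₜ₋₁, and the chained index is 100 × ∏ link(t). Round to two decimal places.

115.63

Link Q1 2016→Q2 2016:
ΣP(Q2 2016)Q(Q1 2016) = 13.08×34 + 2.44×235 + 4.90×110 + 6.04×31 = 444.72 + 573.4 + 539 + 187.24 = 1744.36
ΣP(Q1 2016)Q(Q1 2016) = 14.09×34 + 2.24×235 + 3.84×110 + 5.27×31 = 479.06 + 526.4 + 422.4 + 163.37 = 1591.23
link = 1744.36/1591.23 = 1.096234
Link Q2 2016→Q3 2016:
ΣP(Q3 2016)Q(Q2 2016) = 11.56×29 + 2.54×281 + 5.84×103 + 6.54×31 = 335.24 + 713.74 + 601.52 + 202.74 = 1853.24
ΣP(Q2 2016)Q(Q2 2016) = 13.08×29 + 2.44×281 + 4.90×103 + 6.04×31 = 379.32 + 685.64 + 504.7 + 187.24 = 1756.9
link = 1853.24/1756.9 = 1.054835
Chained index = 100 × 1.096234 × 1.054835 = 115.6346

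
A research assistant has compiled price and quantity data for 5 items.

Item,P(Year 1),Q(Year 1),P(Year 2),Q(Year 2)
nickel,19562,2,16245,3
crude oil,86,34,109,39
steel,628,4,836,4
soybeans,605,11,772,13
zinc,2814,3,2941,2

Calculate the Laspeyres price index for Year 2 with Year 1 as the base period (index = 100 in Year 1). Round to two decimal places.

95.30

Laspeyres price index uses base-period quantities as weights.
ΣP(Year 2)·Q(Year 1) = 16245×2 + 109×34 + 836×4 + 772×11 + 2941×3 = 32490 + 3706 + 3344 + 8492 + 8823 = 56855
ΣP(Year 1)·Q(Year 1) = 19562×2 + 86×34 + 628×4 + 605×11 + 2814×3 = 39124 + 2924 + 2512 + 6655 + 8442 = 59657
Index = 56855 / 59657 × 100 = 95.3031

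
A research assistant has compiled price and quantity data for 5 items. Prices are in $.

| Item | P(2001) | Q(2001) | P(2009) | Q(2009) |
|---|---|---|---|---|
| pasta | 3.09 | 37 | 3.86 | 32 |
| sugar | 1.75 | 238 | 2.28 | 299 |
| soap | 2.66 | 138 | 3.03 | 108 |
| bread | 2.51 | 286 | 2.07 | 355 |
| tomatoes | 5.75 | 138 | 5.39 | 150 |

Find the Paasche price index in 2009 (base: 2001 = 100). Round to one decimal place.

100.5

Paasche price index uses current-period quantities as weights.
ΣP(2009)·Q(2009) = 3.86×32 + 2.28×299 + 3.03×108 + 2.07×355 + 5.39×150 = 123.52 + 681.72 + 327.24 + 734.85 + 808.5 = 2675.83
ΣP(2001)·Q(2009) = 3.09×32 + 1.75×299 + 2.66×108 + 2.51×355 + 5.75×150 = 98.88 + 523.25 + 287.28 + 891.05 + 862.5 = 2662.96
Index = 2675.83 / 2662.96 × 100 = 100.4833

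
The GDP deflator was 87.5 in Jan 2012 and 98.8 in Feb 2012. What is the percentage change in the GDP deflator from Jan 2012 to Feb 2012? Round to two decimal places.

Change = (98.8 − 87.5) / 87.5 × 100
       = 11.3 / 87.5 × 100 = 12.9143%

12.91%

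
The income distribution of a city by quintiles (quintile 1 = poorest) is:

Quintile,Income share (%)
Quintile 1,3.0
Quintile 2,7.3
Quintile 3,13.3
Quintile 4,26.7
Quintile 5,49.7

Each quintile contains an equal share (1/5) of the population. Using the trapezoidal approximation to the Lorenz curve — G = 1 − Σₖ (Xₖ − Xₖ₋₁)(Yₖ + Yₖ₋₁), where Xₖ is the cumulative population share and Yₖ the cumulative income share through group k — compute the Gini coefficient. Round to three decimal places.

Cumulative income shares Yₖ: 0.0300, 0.1030, 0.2360, 0.5030, 1.0000
Σ (Xₖ−Xₖ₋₁)(Yₖ+Yₖ₋₁) = (1/5)(0.0300+0.0000) + (1/5)(0.1030+0.0300) + (1/5)(0.2360+0.1030) + (1/5)(0.5030+0.2360) + (1/5)(1.0000+0.5030)
  = 0.0060 + 0.0266 + 0.0678 + 0.1478 + 0.3006 = 0.5488
G = 1 − 0.5488 = 0.4512

0.451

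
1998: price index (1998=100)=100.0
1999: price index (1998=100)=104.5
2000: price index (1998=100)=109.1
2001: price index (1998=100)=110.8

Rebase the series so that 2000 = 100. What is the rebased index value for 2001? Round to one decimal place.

101.6

Rebased(2001) = 110.8 / 109.1 × 100 = 101.5582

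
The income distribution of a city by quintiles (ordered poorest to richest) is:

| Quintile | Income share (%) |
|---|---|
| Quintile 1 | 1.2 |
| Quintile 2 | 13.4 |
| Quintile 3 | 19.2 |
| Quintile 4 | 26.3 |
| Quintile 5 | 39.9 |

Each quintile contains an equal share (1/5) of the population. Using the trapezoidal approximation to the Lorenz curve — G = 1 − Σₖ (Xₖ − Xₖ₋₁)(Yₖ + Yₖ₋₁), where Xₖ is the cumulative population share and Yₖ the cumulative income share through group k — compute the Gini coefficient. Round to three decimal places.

0.361

Cumulative income shares Yₖ: 0.0120, 0.1460, 0.3380, 0.6010, 1.0000
Σ (Xₖ−Xₖ₋₁)(Yₖ+Yₖ₋₁) = (1/5)(0.0120+0.0000) + (1/5)(0.1460+0.0120) + (1/5)(0.3380+0.1460) + (1/5)(0.6010+0.3380) + (1/5)(1.0000+0.6010)
  = 0.0024 + 0.0316 + 0.0968 + 0.1878 + 0.3202 = 0.6388
G = 1 − 0.6388 = 0.3612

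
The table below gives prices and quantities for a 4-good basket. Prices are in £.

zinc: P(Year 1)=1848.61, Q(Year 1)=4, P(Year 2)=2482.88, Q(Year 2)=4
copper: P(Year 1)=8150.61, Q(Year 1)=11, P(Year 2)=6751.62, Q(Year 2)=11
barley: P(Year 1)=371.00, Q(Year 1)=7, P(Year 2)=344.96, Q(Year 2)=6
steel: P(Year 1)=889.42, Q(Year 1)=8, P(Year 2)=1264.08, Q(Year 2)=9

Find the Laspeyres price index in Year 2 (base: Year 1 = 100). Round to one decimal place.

Laspeyres price index uses base-period quantities as weights.
ΣP(Year 2)·Q(Year 1) = 2482.88×4 + 6751.62×11 + 344.96×7 + 1264.08×8 = 9931.52 + 74267.82 + 2414.72 + 10112.64 = 96726.7
ΣP(Year 1)·Q(Year 1) = 1848.61×4 + 8150.61×11 + 371.00×7 + 889.42×8 = 7394.44 + 89656.71 + 2597 + 7115.36 = 106763.51
Index = 96726.7 / 106763.51 × 100 = 90.5990

90.6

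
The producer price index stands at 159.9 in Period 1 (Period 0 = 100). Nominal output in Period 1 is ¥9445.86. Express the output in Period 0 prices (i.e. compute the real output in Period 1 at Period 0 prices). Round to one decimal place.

5907.4

Real = Nominal ÷ (Index/100) = 9445.86 ÷ (159.9/100)
     = 9445.86 ÷ 1.599 = 5907.3546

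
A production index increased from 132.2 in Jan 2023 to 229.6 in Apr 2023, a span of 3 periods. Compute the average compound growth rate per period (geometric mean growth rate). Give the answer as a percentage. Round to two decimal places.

20.20%

Growth factor = (229.6/132.2)^(1/3) = (1.736762)^(1/3) = 1.202025
Growth rate = 1.202025 − 1 = 0.202025 = 20.2025%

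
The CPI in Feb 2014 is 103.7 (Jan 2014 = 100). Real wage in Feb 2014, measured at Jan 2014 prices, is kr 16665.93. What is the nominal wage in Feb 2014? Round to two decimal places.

Nominal = Real × (Index/100) = 16665.93 × (103.7/100)
        = 16665.93 × 1.037 = 17282.5694

17282.57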